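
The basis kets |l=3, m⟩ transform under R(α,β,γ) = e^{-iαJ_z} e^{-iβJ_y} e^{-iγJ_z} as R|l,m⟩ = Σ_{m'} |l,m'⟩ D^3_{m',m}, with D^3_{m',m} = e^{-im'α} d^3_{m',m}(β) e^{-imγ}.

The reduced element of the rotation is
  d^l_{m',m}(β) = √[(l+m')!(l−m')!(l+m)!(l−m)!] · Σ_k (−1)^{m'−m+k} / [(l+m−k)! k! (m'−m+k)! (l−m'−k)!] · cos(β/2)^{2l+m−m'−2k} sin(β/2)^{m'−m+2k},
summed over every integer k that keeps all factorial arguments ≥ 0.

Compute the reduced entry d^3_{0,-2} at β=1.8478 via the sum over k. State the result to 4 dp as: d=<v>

d^3_{0,-2}(β=1.8478) via the finite sum:
With c≡cos(β/2)=0.602713 and s≡sin(β/2)=0.797958, N=[6·6·1·120]^{1/2}=65.726707
k: max(0,(-2)−(0))=0 … min(3+(-2),3−(0))=1
  k=0: (−1)^2·65.7267/(12)·0.6027^4·0.7980^2 = +0.460217
  k=1: (−1)^3·65.7267/(12)·0.6027^2·0.7980^4 = -0.806681
d^3_{0,-2}(1.8478) = +0.460217 -0.806681 = -0.346465

d=-0.3465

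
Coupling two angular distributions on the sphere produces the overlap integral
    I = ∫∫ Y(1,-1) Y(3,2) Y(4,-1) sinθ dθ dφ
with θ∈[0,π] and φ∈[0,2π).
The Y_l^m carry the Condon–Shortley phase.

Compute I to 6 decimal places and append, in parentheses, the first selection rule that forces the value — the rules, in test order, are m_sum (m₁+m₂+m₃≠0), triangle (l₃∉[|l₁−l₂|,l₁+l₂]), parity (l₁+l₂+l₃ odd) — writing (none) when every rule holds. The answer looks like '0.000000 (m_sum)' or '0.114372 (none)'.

-0.106622 (none)

Checks pass: Σm=0; 8 even; l₃=4∈[2,4].
(2·1+1)(2·3+1)(2·4+1) = 189
Δ: 0! 2! 6! / 9! → 1/252
sum: t=0:+1/36 = 1/36
3j²(1 3 4; 0 0 0) = Δ·Π!·Σ² = 4/63  (sign +1)
sum: t=0:+1/240 = 1/240
3j²(1 3 4; -1 2 -1) = Δ·Π!·Σ² = 1/84  (sign -1)
combine: 4πI² = 189·4/63·1/84 = 1/7
take √, sign -1: I = -0.10662181
No selection rule forces the value: the integral is nonzero (none).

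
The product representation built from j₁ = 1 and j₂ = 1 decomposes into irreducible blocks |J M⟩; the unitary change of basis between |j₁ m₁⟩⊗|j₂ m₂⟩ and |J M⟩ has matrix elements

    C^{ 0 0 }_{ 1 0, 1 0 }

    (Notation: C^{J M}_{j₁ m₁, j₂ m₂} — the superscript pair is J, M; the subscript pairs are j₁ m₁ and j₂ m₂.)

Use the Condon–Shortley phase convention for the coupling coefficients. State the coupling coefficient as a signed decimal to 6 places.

−√(1/3) ≈ -0.577350

triangle: 2!·0!·0!/3! = 2/6
(j±m)!: 1!·1!·1!·1!·0!·0! = 1
prefactor² = (2J+1)·Δ·N² = 1/3
  k=1: −1/(1!·1!·0!·0!·0!·0!) = -1
Σ = -1  ⇒  CG² = 1/3·(-1)² = 1/3
CG = −√(1/3) = -0.577350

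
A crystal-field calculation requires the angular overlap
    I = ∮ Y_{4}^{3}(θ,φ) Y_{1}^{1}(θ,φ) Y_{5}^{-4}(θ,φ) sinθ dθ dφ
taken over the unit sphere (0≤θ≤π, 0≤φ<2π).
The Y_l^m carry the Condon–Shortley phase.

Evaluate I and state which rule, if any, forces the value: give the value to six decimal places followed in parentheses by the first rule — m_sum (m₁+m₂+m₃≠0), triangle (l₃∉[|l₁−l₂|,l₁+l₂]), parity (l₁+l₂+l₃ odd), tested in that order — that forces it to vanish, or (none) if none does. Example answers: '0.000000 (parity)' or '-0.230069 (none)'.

0.294638 (none)

m-sum 0 ✓  L=10 even ✓  3≤5≤5 ✓
Π(2lᵢ+1) = 9×3×11 = 297
triangle coeff Δ(4,1,5) = 1/495
Σ_t [0,0]: t=0:+1/576 = 1/576
(3j)²=5/99 [(4 1 5; 0 0 0)], sign=-1
Σ_t [0,0]: t=0:+1/10080 = 1/10080
(3j)²=4/55 [(4 1 5; 3 1 -4)], sign=-1
⇒ 4πI² = 12/11
I = (+1)√(12/11/(4π)) = 0.29463840
No selection rule forces the value: the integral is nonzero (none).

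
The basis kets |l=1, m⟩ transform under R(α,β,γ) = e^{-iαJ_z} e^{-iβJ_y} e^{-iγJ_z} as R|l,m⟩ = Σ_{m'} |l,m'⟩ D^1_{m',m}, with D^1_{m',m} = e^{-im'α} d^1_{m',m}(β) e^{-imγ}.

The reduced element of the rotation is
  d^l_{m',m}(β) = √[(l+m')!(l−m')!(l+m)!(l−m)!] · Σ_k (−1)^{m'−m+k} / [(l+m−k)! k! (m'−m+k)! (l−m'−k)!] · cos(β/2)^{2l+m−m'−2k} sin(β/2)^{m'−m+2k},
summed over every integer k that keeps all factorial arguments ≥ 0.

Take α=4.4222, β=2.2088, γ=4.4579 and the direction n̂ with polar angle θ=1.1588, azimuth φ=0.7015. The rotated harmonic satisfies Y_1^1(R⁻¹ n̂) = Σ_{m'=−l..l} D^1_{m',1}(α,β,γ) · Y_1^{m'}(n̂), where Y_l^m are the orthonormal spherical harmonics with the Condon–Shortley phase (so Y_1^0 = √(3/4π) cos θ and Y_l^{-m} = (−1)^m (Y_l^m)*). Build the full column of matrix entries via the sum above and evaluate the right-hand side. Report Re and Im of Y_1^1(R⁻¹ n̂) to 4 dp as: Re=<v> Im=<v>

Need the full column D^1_{m',1} for m'=−1..1 at α=4.4222, β=2.2088, γ=4.4579.
cos(β/2)=0.449670, sin(β/2)=0.893195
d^1_{-1,1}: single k=2 term ⇒ +0.797797;  D = +0.797288-0.028475i
d^1_{0,1}: single k=1 term ⇒ +0.568009;  D = -0.142997+0.549715i
d^1_{1,1}: single k=0 term ⇒ +0.202203;  D = -0.172943-0.104770i
Y_1^{m'}(θ=1.1588,φ=0.7015) and Σ D·Y over m':
  (+0.7973-0.0285i)·(+0.2418-0.2043i)  (-0.1430+0.5497i)·(+0.1957+0.0000i)  (-0.1729-0.1048i)·(-0.2418-0.2043i)
Y_1^1(R⁻¹ n̂) = +0.179430-0.001556i

Re=0.1794 Im=-0.0016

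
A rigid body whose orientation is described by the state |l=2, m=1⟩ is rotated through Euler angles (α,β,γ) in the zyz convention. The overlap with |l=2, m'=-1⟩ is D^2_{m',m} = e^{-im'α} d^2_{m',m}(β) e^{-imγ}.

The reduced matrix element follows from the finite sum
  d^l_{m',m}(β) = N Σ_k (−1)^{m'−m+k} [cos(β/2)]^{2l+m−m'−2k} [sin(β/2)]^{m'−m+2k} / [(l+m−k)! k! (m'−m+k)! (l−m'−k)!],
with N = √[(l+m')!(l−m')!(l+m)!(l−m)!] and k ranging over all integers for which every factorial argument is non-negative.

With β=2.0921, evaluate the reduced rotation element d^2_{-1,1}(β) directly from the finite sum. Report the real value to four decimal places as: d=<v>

d=0.0030

d^2_{-1,1}(β=2.0921) via the finite sum:
With c≡cos(β/2)=0.500993 and s≡sin(β/2)=0.865451, N=[1·6·6·1]^{1/2}=6.000000
The bounds max(0,m−m')=2 and min(l+m,l−m')=3 give 2 terms
  k=2: (−1)^0·6.0000/(2)·0.5010^2·0.8655^2 = +0.563989
  k=3: (−1)^1·6.0000/(6)·0.5010^0·0.8655^4 = -0.561009
d^2_{-1,1}(2.0921) = +0.563989 -0.561009 = +0.002979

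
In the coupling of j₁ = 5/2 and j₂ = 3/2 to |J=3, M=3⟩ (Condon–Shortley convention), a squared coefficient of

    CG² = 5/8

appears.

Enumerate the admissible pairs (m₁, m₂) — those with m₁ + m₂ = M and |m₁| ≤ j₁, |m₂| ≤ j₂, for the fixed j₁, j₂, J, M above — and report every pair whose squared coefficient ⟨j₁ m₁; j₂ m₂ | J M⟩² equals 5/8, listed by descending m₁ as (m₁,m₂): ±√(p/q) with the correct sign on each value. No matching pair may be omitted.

Admissible pairs with m₁+m₂ = M = 3: (3/2,3/2), (5/2,1/2)
  (m₁,m₂)=(5/2,1/2): CG² = 5/8, CG = +√(5/8)   ← matches the target
  (m₁,m₂)=(3/2,3/2): CG² = 3/8, CG = −√(3/8)
Pairs with CG² = 5/8: (5/2,1/2): +√(5/8)

(5/2,1/2): +√(5/8)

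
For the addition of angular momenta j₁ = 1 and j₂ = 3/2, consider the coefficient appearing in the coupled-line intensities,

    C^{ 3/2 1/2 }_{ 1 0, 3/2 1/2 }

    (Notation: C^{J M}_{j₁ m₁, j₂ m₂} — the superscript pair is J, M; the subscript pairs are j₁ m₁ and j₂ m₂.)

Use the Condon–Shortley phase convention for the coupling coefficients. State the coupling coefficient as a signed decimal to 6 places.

√[4·1!1!2!/5! · 1!1!2!1!2!1!] = √(4/15)
  +(−1)^0/∏(0,1,1,2,0,0)! = 1/2  (running 1/2)
  +(−1)^1/∏(1,0,0,1,1,1)! = -1  (running -1/2)
⟨..|..⟩ = √(4/15)·(-1/2) = -0.258199

-0.258199  (= −√(1/15))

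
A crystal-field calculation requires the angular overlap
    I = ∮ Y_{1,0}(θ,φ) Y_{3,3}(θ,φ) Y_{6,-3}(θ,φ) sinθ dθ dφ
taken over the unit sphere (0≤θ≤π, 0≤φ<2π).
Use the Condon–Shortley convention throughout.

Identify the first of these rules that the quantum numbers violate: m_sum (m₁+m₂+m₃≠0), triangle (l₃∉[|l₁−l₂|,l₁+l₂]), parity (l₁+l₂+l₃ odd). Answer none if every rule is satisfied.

Σmᵢ = 0  ✓
l₃∈[|l₁−l₂|,l₁+l₂]=[2,4] required, l₃=6 fails  ✗
Σlᵢ = 10 ⇒ even

triangle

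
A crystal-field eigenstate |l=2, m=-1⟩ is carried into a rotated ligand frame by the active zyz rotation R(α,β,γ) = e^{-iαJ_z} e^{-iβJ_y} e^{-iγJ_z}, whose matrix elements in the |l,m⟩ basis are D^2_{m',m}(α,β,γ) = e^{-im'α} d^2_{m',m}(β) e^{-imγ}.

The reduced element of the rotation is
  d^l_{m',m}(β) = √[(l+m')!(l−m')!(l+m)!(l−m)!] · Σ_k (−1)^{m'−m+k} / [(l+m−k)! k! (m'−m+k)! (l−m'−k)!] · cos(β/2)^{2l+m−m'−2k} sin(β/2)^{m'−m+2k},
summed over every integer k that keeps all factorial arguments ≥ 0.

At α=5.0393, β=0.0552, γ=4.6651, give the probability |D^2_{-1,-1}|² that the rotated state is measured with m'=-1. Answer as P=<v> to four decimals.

First d^2_{-1,-1}(β=0.0552), then the phase factors e^{-i(-1)α} and e^{-i(-1)γ}:
With c≡cos(β/2)=0.999619 and s≡sin(β/2)=0.027596, N=[1·6·1·6]^{1/2}=6.000000
The bounds max(0,m−m')=0 and min(l+m,l−m')=1 give 2 terms
  k=0: (−1)^0·6.0000/(6)·0.9996^4·0.0276^0 = +0.998477
  k=1: (−1)^1·6.0000/(2)·0.9996^2·0.0276^2 = -0.002283
d^2_{-1,-1}(0.0552) = +0.998477 -0.002283 = +0.996194
|D^2_{-1,-1}|² = |d^2_{-1,-1}(β)|² = (+0.996194)² = 0.992403 (the z-rotation phases have unit modulus)

P=0.9924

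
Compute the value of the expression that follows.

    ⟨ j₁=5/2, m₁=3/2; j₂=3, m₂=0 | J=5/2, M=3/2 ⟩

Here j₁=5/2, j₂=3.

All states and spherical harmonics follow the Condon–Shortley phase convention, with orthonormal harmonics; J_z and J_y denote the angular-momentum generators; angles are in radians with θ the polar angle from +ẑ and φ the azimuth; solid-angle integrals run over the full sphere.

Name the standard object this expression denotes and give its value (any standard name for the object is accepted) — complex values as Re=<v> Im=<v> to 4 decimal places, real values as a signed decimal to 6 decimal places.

This is a Clebsch–Gordan (vector-coupling) coefficient.
j₁+j₂−J=3  J+j₁−j₂=2  J−j₁+j₂=3  j₁+j₂+J+1=9
(j₁±m₁, j₂±m₂, J±M) = (4,1,3,3,4,1)
P² = 864/35
sum k=0..1:
  [0] +1/36 = 1/36
  [1] −1/8 = -1/8
S = -7/72
C² = P²·S² = 7/30 ; C = -0.483046

Clebsch–Gordan coefficient, −√(7/30) ≈ -0.483046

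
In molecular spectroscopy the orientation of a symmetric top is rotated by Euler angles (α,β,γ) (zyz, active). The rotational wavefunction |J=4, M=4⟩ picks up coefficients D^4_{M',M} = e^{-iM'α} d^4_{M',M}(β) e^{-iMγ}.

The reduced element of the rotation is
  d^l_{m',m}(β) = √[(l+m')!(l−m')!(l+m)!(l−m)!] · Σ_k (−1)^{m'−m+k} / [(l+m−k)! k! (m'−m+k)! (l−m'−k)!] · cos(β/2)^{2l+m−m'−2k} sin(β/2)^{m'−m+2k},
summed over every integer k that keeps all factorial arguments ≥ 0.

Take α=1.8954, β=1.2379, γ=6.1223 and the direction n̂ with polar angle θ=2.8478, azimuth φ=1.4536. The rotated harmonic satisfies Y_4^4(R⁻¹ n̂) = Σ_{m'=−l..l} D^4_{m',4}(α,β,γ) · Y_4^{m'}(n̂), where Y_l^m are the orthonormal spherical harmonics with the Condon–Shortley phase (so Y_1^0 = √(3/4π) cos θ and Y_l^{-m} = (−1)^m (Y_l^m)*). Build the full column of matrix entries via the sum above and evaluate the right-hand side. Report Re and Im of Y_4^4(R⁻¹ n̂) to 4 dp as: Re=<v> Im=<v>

Need the full column D^4_{m',4} for m'=−4..4 at α=1.8954, β=1.2379, γ=6.1223.
cos(β/2)=0.814488, sin(β/2)=0.580180
d^4_{-4,4}: single k=8 term ⇒ +0.012838;  D = -0.004656+0.011964i
d^4_{-3,4}: single k=7 term ⇒ +0.050977;  D = +0.050921+0.002372i
d^4_{-2,4}: single k=6 term ⇒ +0.133883;  D = -0.036748-0.128741i
d^4_{-1,4}: single k=5 term ⇒ +0.265805;  D = -0.218980+0.150666i
d^4_{0,4}: single k=4 term ⇒ +0.417196;  D = +0.333746+0.250331i
d^4_{1,4}: single k=3 term ⇒ +0.523850;  D = +0.164257-0.497431i
d^4_{2,4}: single k=2 term ⇒ +0.520012;  D = -0.520004+0.002946i
d^4_{3,4}: single k=1 term ⇒ +0.390212;  D = +0.126545+0.369123i
d^4_{4,4}: single k=0 term ⇒ +0.193677;  D = +0.153610-0.117961i
Y_4^{m'}(θ=2.8478,φ=1.4536) and Σ D·Y over m':
  (-0.0047+0.0120i)·(+0.0028+0.0014i)  (+0.0509+0.0024i)·(+0.0100-0.0273i)  (-0.0367-0.1287i)·(-0.1477-0.0353i)  (-0.2190+0.1507i)·(-0.0523+0.4445i)  (+0.3337+0.2503i)·(+0.5175+0.0000i)  (+0.1643-0.4974i)·(+0.0523+0.4445i)  (-0.5200+0.0029i)·(-0.1477+0.0353i)  (+0.1265+0.3691i)·(-0.0100-0.0273i)  (+0.1536-0.1180i)·(+0.0028-0.0014i)
Y_4^4(R⁻¹ n̂) = +0.434095+0.063801i

Re=0.4341 Im=0.0638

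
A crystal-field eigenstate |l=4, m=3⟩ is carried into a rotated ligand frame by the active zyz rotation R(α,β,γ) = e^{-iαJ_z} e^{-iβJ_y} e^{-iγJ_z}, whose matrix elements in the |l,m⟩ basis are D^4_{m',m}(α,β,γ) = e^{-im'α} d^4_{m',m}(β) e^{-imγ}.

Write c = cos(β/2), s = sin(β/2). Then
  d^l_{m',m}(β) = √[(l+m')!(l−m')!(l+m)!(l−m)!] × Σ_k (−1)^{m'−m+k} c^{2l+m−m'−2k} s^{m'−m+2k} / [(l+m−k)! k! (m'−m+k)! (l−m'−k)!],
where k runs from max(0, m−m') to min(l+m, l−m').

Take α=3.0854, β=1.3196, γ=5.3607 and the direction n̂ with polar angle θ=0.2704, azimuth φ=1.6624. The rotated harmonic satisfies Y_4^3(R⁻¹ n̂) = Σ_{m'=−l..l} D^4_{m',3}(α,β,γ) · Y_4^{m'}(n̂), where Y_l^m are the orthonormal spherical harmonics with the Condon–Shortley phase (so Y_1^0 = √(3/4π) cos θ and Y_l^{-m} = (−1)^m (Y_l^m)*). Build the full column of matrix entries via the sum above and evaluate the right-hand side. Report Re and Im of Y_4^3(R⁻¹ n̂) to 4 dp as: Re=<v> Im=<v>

Need the full column D^4_{m',3} for m'=−4..4 at α=3.0854, β=1.3196, γ=5.3607.
cos(β/2)=0.790115, sin(β/2)=0.612959
d^4_{-4,3}: single k=7 term ⇒ +0.072653;  D = -0.060008+0.040958i
d^4_{-3,3}: k∈[6..7] ⇒ +0.231775 -0.019927 = +0.211847;  D = +0.181407-0.109411i
d^4_{-2,3}: k∈[5..6] ⇒ +0.479085 -0.096111 = +0.382974;  D = -0.338535+0.179061i
d^4_{-1,3}: k∈[4..5] ⇒ +0.727788 -0.262808 = +0.464980;  D = +0.422587-0.193976i
d^4_{0,3}: k∈[3..4] ⇒ +0.839091 -0.505000 = +0.334091;  D = -0.310980+0.122100i
d^4_{1,3}: k∈[2..3] ⇒ +0.725561 -0.727788 = -0.002227;  D = -0.002115+0.000696i
d^4_{2,3}: k∈[1..2] ⇒ +0.440887 -0.796032 = -0.355145;  D = +0.343048-0.091902i
d^4_{3,3}: k∈[0..1] ⇒ +0.151887 -0.639885 = -0.487998;  D = -0.477724+0.099607i
d^4_{4,3}: single k=0 term ⇒ -0.333279;  D = +0.329568-0.049596i
Y_4^{m'}(θ=0.2704,φ=1.6624) and Σ D·Y over m':
  (-0.0600+0.0410i)·(+0.0021-0.0008i)  (+0.1814-0.1094i)·(+0.0062+0.0221i)  (-0.3385+0.1791i)·(-0.1291+0.0239i)  (+0.4226-0.1940i)·(-0.0390-0.4245i)  (-0.3110+0.1221i)·(+0.5632+0.0000i)  (-0.0021+0.0007i)·(+0.0390-0.4245i)  (+0.3430-0.0919i)·(-0.1291-0.0239i)  (-0.4777+0.0996i)·(-0.0062+0.0221i)  (+0.3296-0.0496i)·(+0.0021+0.0008i)
Y_4^3(R⁻¹ n̂) = -0.275852-0.137250i

Re=-0.2759 Im=-0.1372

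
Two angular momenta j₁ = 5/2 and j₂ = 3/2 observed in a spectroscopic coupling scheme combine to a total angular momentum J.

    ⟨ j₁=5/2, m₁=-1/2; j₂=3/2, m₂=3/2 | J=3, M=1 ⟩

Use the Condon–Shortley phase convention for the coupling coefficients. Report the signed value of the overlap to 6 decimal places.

−√(9/20) ≈ -0.670820

j₁+j₂−J=1  J+j₁−j₂=4  J−j₁+j₂=2  j₁+j₂+J+1=8
(j₁±m₁, j₂±m₂, J±M) = (2,3,3,0,4,2)
P² = 144/5
sum k=1..1:
  [1] −1/8 = -1/8
S = -1/8
C² = P²·S² = 9/20 ; C = -0.670820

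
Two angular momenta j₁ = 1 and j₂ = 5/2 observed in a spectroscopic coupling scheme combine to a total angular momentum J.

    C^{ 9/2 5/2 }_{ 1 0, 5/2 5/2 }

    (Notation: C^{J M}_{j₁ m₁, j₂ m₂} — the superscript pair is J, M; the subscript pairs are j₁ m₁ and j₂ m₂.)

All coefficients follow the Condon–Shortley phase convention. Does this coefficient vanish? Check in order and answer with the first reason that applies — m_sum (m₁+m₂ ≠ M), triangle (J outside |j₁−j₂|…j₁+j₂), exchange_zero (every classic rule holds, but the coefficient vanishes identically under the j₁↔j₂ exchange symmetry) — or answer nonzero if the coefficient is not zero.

m-sum: m₁+m₂ = 0+5/2 = 5/2, M = 5/2  ✓
triangle: need |j₁−j₂| ≤ J ≤ j₁+j₂, i.e. J ∈ [3/2, 7/2]; J = 9/2 is outside ✗ ⇒ coefficient is 0

triangle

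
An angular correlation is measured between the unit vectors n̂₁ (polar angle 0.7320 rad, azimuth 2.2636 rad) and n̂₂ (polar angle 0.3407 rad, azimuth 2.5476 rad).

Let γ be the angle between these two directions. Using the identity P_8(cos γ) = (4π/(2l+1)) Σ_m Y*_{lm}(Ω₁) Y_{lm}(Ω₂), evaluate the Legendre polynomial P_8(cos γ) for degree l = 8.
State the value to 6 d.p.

Addition theorem: P_8(cos γ) = (4π/17) Σ_m Y*_{lm}(Ω₁) Y_{lm}(Ω₂), m = −8…8:
  m=-8: (+0.015145-0.013850i) × (+0.000003-0.000080i) = -0.000001-0.000001i  (running Σ = -0.000001-0.000001i)
  m=-7: (-0.090505-0.012499i) × (+0.000476+0.000768i) = -0.000033-0.000075i  (running Σ = -0.000035-0.000077i)
  m=-6: (+0.129174+0.208080i) × (-0.005890-0.002647i) = -0.000210-0.001568i  (running Σ = -0.000245-0.001644i)
  m=-5: (+0.135459-0.405464i) × (+0.032480-0.005630i) = +0.002117-0.013932i  (running Σ = +0.001872-0.015577i)
  m=-4: (-0.409854+0.159145i) × (-0.088778+0.085334i) = +0.022805-0.049103i  (running Σ = +0.024678-0.064680i)
  m=-3: (+0.093852+0.052204i) × (+0.068762-0.320753i) = +0.023198-0.026514i  (running Σ = +0.047876-0.091193i)
  m=-2: (+0.060936+0.325275i) × (+0.211406+0.525002i) = -0.157888+0.100756i  (running Σ = -0.110012+0.009563i)
  m=-1: (+0.179068-0.215729i) × (-0.368530-0.248888i) = -0.119684+0.034935i  (running Σ = -0.229697+0.044498i)
  m=0: (+0.252759-0.000000i) × (-0.262397+0.000000i) = -0.066323+0.000000i  (running Σ = -0.296020+0.044498i)
  m=1: (-0.179068-0.215729i) × (+0.368530-0.248888i) = -0.119684-0.034935i  (running Σ = -0.415704+0.009563i)
  m=2: (+0.060936-0.325275i) × (+0.211406-0.525002i) = -0.157888-0.100756i  (running Σ = -0.573592-0.091193i)
  m=3: (-0.093852+0.052204i) × (-0.068762-0.320753i) = +0.023198+0.026514i  (running Σ = -0.550394-0.064680i)
  m=4: (-0.409854-0.159145i) × (-0.088778-0.085334i) = +0.022805+0.049103i  (running Σ = -0.527589-0.015577i)
  m=5: (-0.135459-0.405464i) × (-0.032480-0.005630i) = +0.002117+0.013932i  (running Σ = -0.525472-0.001644i)
  m=6: (+0.129174-0.208080i) × (-0.005890+0.002647i) = -0.000210+0.001568i  (running Σ = -0.525682-0.000077i)
  m=7: (+0.090505-0.012499i) × (-0.000476+0.000768i) = -0.000033+0.000075i  (running Σ = -0.525715-0.000001i)
  m=8: (+0.015145+0.013850i) × (+0.000003+0.000080i) = -0.000001+0.000001i  (running Σ = -0.525716-0.000000i)
Total Σ_m = -0.525716-0.000000i. Multiply by 0.739198: -0.388608-0.000000i. P_8(cos γ) = -0.388608

-0.388608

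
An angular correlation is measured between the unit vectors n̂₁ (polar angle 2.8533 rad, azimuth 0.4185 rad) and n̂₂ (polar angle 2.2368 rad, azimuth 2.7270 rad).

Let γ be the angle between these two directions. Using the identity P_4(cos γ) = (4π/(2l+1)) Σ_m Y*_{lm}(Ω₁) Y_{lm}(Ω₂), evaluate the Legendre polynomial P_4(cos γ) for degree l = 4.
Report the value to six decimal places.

Expand P_4 via completeness: Σ_{m} conj(Y_{4,m}) at Ω₁ times Y_{4,m} at Ω₂ —
  [-4]  conj(Y_{4,-4})(Ω₁) = -0.00030 + 0.00288j ; Y_{4,-4}(Ω₂) = -0.01479 + 0.16851j ; Δ = -0.00048 - 0.00009j
  [-3]  conj(Y_{4,-3})(Ω₁) = -0.00855 - 0.02622j ; Y_{4,-3}(Ω₂) = 0.12076 + 0.35603j ; Δ = 0.00830 - 0.00621j
  [-2]  conj(Y_{4,-2})(Ω₁) = 0.09841 + 0.10913j ; Y_{4,-2}(Ω₂) = 0.23361 + 0.25502j ; Δ = -0.00484 + 0.05059j
  [-1]  conj(Y_{4,-1})(Ω₁) = -0.40463 - 0.17997j ; Y_{4,-1}(Ω₂) = -0.06896 - 0.03035j ; Δ = 0.02244 + 0.02469j
  [+0]  conj(Y_{4,0})(Ω₁) = 0.52843 + 0.00000j ; Y_{4,0}(Ω₂) = -0.35457 + 0.00000j ; Δ = -0.18737 + 0.00000j
  [+1]  conj(Y_{4,1})(Ω₁) = 0.40463 - 0.17997j ; Y_{4,1}(Ω₂) = 0.06896 - 0.03035j ; Δ = 0.02244 - 0.02469j
  [+2]  conj(Y_{4,2})(Ω₁) = 0.09841 - 0.10913j ; Y_{4,2}(Ω₂) = 0.23361 - 0.25502j ; Δ = -0.00484 - 0.05059j
  [+3]  conj(Y_{4,3})(Ω₁) = 0.00855 - 0.02622j ; Y_{4,3}(Ω₂) = -0.12076 + 0.35603j ; Δ = 0.00830 + 0.00621j
  [+4]  conj(Y_{4,4})(Ω₁) = -0.00030 - 0.00288j ; Y_{4,4}(Ω₂) = -0.01479 - 0.16851j ; Δ = -0.00048 + 0.00009j
Σ over m = -0.13652 - 0.00000j; ×(4π/9) → -0.19061 - 0.00000j. Real part: -0.190613

-0.190613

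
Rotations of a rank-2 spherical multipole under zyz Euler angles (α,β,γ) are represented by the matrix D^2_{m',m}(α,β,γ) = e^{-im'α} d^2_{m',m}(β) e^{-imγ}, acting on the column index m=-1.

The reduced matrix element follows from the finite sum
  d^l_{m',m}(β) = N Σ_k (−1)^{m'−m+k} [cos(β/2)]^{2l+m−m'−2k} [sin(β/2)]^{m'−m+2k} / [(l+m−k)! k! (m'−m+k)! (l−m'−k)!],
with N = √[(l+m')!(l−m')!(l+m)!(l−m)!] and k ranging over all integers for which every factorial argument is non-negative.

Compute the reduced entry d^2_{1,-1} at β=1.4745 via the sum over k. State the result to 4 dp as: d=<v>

d=0.5388

d^2_{1,-1}(β=1.4745) via the finite sum:
c=cos(1.474500/2)=0.740320, s=sin(1.474500/2)=0.672255; N=√[6·1·1·6]=6.000000
Admissible k: 0..1 (factorial args all ≥0)
  k=0: (−1)^2·6.0000/(2)·0.7403^2·0.6723^2 = +0.743067
  k=1: (−1)^3·6.0000/(6)·0.7403^0·0.6723^4 = -0.204237
d^2_{1,-1}(1.4745) = +0.743067 -0.204237 = +0.538829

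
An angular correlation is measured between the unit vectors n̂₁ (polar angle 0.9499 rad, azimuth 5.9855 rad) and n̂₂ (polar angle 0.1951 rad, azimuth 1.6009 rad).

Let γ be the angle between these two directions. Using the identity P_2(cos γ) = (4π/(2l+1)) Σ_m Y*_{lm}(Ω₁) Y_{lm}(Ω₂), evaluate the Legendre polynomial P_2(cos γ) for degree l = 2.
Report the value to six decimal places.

-0.094460

Addition theorem: P_2(cos γ) = (4π/5) Σ_m Y*_{lm}(Ω₁) Y_{lm}(Ω₂), m = −2…2:
  m=-2: (0.21157 - 0.14331j) × (-0.01449 + 0.00087j) = -0.00294 + 0.00226j  (running Σ = -0.00294 + 0.00226j)
  m=-1: (0.34948 - 0.10722j) × (-0.00442 - 0.14686j) = -0.01729 - 0.05085j  (running Σ = -0.02023 - 0.04859j)
  m=0: (0.00484 + 0.00000j) × (0.59522 + 0.00000j) = 0.00288 + 0.00000j  (running Σ = -0.01735 - 0.04859j)
  m=1: (-0.34948 - 0.10722j) × (0.00442 - 0.14686j) = -0.01729 + 0.05085j  (running Σ = -0.03464 + 0.00226j)
  m=2: (0.21157 + 0.14331j) × (-0.01449 - 0.00087j) = -0.00294 - 0.00226j  (running Σ = -0.03758 - 0.00000j)
Accumulated sum -0.03758 - 0.00000j; after 4π/(2l+1) scaling, -0.09446 - 0.00000j ⇒ P_2 = -0.094460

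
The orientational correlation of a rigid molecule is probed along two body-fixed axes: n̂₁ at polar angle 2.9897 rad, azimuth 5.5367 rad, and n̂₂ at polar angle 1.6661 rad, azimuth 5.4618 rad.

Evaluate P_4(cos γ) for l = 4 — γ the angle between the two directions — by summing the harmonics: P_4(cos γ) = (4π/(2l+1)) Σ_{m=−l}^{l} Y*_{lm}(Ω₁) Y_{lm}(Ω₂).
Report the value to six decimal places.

0.166831

Addition theorem: P_4(cos γ) = (4π/9) Σ_m Y*_{lm}(Ω₁) Y_{lm}(Ω₂), m = −4…4:
  term(m=-4) = (0.000096, 0.000030)   from Y*(Ω₁)=(-0.000229, -0.000036), Y(Ω₂)=(-0.430060, -0.062338)
  term(m=-3) = (0.000491, 0.000112)   from Y*(Ω₁)=(0.002657, 0.003363), Y(Ω₂)=(0.091549, -0.073645)
  term(m=-2) = (-0.013731, -0.002072)   from Y*(Ω₁)=(0.003477, -0.044590), Y(Ω₂)=(0.022327, -0.309678)
  term(m=-1) = (-0.035655, -0.002676)   from Y*(Ω₁)=(-0.199445, 0.184497), Y(Ω₂)=(0.089649, 0.096345)
  term(m=+0) = (0.217082, 0.000000)   from Y*(Ω₁)=(0.751349, -0.000000), Y(Ω₂)=(0.288923, 0.000000)
  term(m=+1) = (-0.035655, 0.002676)   from Y*(Ω₁)=(0.199445, 0.184497), Y(Ω₂)=(-0.089649, 0.096345)
  term(m=+2) = (-0.013731, 0.002072)   from Y*(Ω₁)=(0.003477, 0.044590), Y(Ω₂)=(0.022327, 0.309678)
  term(m=+3) = (0.000491, -0.000112)   from Y*(Ω₁)=(-0.002657, 0.003363), Y(Ω₂)=(-0.091549, -0.073645)
  term(m=+4) = (0.000096, -0.000030)   from Y*(Ω₁)=(-0.000229, 0.000036), Y(Ω₂)=(-0.430060, 0.062338)
Accumulated sum (0.119484, 0.000000); after 4π/(2l+1) scaling, (0.166831, 0.000000) ⇒ P_4 = 0.166831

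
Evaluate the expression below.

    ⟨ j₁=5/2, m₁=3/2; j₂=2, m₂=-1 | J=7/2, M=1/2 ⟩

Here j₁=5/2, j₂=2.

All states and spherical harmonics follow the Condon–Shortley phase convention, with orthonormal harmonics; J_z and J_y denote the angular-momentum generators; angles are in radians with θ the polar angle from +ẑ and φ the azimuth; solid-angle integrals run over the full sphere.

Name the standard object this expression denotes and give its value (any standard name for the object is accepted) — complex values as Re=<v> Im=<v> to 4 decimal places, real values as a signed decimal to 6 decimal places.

Clebsch–Gordan coefficient, +√(121/315) ≈ +0.619780

This is a Clebsch–Gordan (vector-coupling) coefficient.
triangle: 1!*4!*3!/9! = 144/362880
(j±m)!: 4!*1!*1!*3!*4!*3! = 20736
prefactor² = (2J+1)*Δ*N² = 2304/35
  k=0: +1/(0!*1!*1!*1!*3!*2!) = 1/12
  k=1: −1/(1!*0!*0!*0!*4!*3!) = -1/144
Σ = 11/144  ⇒  CG² = 2304/35*(11/144)² = 121/315
CG = +√(121/315) = +0.619780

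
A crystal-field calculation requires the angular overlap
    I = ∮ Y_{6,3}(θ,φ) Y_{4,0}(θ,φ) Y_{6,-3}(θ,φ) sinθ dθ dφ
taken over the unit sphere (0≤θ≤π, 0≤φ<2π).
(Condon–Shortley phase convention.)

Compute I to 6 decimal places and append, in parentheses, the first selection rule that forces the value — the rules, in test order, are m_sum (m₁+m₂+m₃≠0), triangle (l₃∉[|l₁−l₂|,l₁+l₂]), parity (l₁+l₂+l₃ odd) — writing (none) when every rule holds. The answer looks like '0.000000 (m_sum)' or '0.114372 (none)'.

0.081461 (none)

Checks pass: Σm=0; 16 even; l₃=6∈[2,10].
(2·6+1)(2·4+1)(2·6+1) = 1521
Δ: 4! 8! 4! / 17! → 1/15315300
sum: t=0:+1/829440 t=1:−1/25920 t=2:+1/9216 t=3:−1/25920 t=4:+1/829440 = 7/207360
3j²(6 4 6; 0 0 0) = Δ·Π!·Σ² = 28/2431  (sign +1)
sum: t=0:+1/414720 t=1:−1/51840 t=2:+1/80640 t=3:−1/1451520 = -1/193536
3j²(6 4 6; 3 0 -3) = Δ·Π!·Σ² = 81/17017  (sign +1)
combine: 4πI² = 1521·28/2431·81/17017 = 2916/34969
take √, sign +1: I = 0.08146053
No selection rule forces the value: the integral is nonzero (none).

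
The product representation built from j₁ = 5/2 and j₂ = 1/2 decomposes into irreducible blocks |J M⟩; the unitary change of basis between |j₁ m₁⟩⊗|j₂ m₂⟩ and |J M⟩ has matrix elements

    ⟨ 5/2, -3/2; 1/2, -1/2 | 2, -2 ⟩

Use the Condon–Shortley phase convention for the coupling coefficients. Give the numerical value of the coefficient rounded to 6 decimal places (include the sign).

√[5·1!4!0!/6! · 1!4!0!1!0!4!] = √(96)
  +(−1)^0/∏(0,1,4,0,0,0)! = 1/24  (running 1/24)
⟨..|..⟩ = √(96)·(1/24) = +0.408248

+√(1/6) = +0.408248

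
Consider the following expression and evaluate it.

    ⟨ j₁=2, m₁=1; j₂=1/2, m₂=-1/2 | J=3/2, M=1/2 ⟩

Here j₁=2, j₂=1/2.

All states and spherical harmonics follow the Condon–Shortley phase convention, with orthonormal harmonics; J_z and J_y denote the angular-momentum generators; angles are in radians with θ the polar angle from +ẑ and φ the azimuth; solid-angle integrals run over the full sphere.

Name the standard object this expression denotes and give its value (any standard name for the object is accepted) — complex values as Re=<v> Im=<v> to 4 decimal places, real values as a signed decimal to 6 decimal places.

This is a Clebsch–Gordan (vector-coupling) coefficient.
j₁+j₂−J=1  J+j₁−j₂=3  J−j₁+j₂=0  j₁+j₂+J+1=5
(j₁±m₁, j₂±m₂, J±M) = (3,1,0,1,2,1)
P² = 12/5
sum k=0..0:
  [0] +1/2 = 1/2
S = 1/2
C² = P²·S² = 3/5 ; C = +0.774597

Clebsch–Gordan coefficient, +√(3/5) ≈ +0.774597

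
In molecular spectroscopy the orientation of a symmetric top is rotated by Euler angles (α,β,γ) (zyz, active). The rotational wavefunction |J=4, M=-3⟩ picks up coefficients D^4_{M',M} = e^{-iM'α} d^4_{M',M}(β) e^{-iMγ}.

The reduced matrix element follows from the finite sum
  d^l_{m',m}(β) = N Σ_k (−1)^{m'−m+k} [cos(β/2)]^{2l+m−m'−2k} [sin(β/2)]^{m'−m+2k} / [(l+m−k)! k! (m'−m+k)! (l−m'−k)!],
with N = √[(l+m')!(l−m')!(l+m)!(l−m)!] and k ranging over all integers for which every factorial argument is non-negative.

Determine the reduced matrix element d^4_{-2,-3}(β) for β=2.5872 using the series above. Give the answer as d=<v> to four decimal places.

d^4_{-2,-3}(β=2.5872) via the finite sum:
Half-angle: c=0.273660, s=0.961826. N=√(2·720·1·5040)=2693.993318
Admissible k: 0..1 (factorial args all ≥0)
  k=0: (−1)^1·2693.9933/(720)·0.2737^7·0.9618^1 = -0.000414
  k=1: (−1)^2·2693.9933/(240)·0.2737^5·0.9618^3 = +0.015330
d^4_{-2,-3}(2.5872) = -0.000414 +0.015330 = +0.014916

d=0.0149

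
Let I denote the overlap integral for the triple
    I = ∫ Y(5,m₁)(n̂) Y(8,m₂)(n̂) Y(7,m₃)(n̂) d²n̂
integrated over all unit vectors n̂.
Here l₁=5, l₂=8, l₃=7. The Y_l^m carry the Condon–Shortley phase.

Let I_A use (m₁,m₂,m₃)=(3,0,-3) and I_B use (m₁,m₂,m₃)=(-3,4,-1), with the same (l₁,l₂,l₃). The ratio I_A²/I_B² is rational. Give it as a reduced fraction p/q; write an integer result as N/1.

32/231

Shared (l₁,l₂,l₃)=(5,8,7): N and (l;000)² cancel in I_A²/I_B².
A: Δ = 6!·4!·10!/21! = 1/814773960; Racah Σ t=0..2: t=0:+1/232243200 t=1:−1/21772800 t=2:+1/19906560 = 1/116121600; ⇒ 3j(5 8 7; 3 0 -3)² = 48/46189, sgn +1
B: Δ = 6!·4!·10!/21! = 1/814773960; Racah Σ t=4..6: t=4:+1/92897280 t=5:−1/21772800 t=6:+1/49766400 = -1/66355200; ⇒ 3j(5 8 7; -3 4 -1)² = 63/8398, sgn -1
I_A²/I_B² = (48/46189)/(63/8398) = 32/231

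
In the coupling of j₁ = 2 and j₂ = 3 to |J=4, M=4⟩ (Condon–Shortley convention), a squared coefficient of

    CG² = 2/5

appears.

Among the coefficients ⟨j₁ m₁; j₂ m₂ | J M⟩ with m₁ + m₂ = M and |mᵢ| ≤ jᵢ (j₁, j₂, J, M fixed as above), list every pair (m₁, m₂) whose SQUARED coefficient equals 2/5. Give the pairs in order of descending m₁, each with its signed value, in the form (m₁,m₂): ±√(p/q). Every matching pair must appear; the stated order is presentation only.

(2,2): +√(2/5)

Admissible pairs with m₁+m₂ = M = 4: (1,3), (2,2)
  (m₁,m₂)=(2,2): CG² = 2/5, CG = +√(2/5)   ← matches the target
  (m₁,m₂)=(1,3): CG² = 3/5, CG = −√(3/5)
Pairs with CG² = 2/5: (2,2): +√(2/5)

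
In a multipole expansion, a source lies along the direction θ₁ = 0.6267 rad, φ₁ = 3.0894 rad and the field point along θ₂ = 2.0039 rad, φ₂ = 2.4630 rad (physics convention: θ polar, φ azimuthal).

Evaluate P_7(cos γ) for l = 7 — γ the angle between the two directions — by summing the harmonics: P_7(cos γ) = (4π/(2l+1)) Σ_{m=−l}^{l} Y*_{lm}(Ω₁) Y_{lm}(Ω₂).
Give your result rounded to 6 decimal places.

Expand P_7 via completeness: Σ_{m} conj(Y_{7,m}) at Ω₁ times Y_{7,m} at Ω₂ —
  m=-7: Y*=-0.01115 + 0.00426j  Y=-0.00958 + 0.25362j  product -0.00097 - 0.00287j
  m=-6: Y*=0.05867 - 0.01900j  Y=0.26252 + 0.35198j  product 0.02209 + 0.01566j
  m=-5: Y*=-0.18518 + 0.04945j  Y=0.28241 + 0.07252j  product -0.05588 + 0.00054j
  m=-4: Y*=0.38033 - 0.08058j  Y=-0.13512 + 0.06151j  product -0.04643 + 0.03428j
  m=-3: Y*=-0.46838 + 0.07394j  Y=-0.15538 + 0.30974j  product 0.04988 - 0.15656j
  m=-2: Y*=0.18995 - 0.01990j  Y=-0.00070 - 0.00324j  product -0.00020 - 0.00060j
  m=-1: Y*=0.31228 - 0.01631j  Y=-0.26022 - 0.20983j  product -0.08468 - 0.06128j
  m=+0: Y*=-0.30297 + 0.00000j  Y=-0.03806 + 0.00000j  product 0.01153 + 0.00000j
  m=+1: Y*=-0.31228 - 0.01631j  Y=0.26022 - 0.20983j  product -0.08468 + 0.06128j
  m=+2: Y*=0.18995 + 0.01990j  Y=-0.00070 + 0.00324j  product -0.00020 + 0.00060j
  m=+3: Y*=0.46838 + 0.07394j  Y=0.15538 + 0.30974j  product 0.04988 + 0.15656j
  m=+4: Y*=0.38033 + 0.08058j  Y=-0.13512 - 0.06151j  product -0.04643 - 0.03428j
  m=+5: Y*=0.18518 + 0.04945j  Y=-0.28241 + 0.07252j  product -0.05588 - 0.00054j
  m=+6: Y*=0.05867 + 0.01900j  Y=0.26252 - 0.35198j  product 0.02209 - 0.01566j
  m=+7: Y*=0.01115 + 0.00426j  Y=0.00958 + 0.25362j  product -0.00097 + 0.00287j
Σ over m = -0.22089 - 0.00000j; ×(4π/15) → -0.18505 - 0.00000j. Real part: -0.185050

-0.185050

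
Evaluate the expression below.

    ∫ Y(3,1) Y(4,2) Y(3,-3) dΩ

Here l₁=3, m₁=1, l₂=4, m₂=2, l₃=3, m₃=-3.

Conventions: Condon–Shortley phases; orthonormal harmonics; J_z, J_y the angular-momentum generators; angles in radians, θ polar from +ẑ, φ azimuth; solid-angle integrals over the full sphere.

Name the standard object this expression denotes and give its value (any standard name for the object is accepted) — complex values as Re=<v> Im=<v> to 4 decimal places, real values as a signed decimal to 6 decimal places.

Gaunt coefficient, -0.188451

This is a Gaunt coefficient — the integral of a triple product of spherical harmonics over the sphere.
Checks pass: Σm=0; 10 even; l₃=3∈[1,7].
(2·3+1)(2·4+1)(2·3+1) = 441
Δ: 4! 2! 4! / 11! → 1/34650
sum: t=1:−1/72 t=2:+1/16 t=3:−1/72 = 5/144
3j²(3 4 3; 0 0 0) = Δ·Π!·Σ² = 2/77  (sign -1)
sum: t=2:+1/192 = 1/192
3j²(3 4 3; 1 2 -3) = Δ·Π!·Σ² = 3/77  (sign +1)
combine: 4πI² = 441·2/77·3/77 = 54/121
take √, sign -1: I = -0.18845135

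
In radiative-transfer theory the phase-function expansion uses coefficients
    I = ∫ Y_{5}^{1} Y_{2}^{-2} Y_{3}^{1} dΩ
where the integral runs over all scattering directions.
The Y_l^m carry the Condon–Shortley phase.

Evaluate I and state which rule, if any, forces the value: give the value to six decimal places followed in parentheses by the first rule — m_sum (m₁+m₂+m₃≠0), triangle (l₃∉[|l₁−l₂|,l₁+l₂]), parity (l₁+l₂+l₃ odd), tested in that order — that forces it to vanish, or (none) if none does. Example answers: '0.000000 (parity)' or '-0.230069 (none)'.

Checks pass: Σm=0; 10 even; l₃=3∈[3,7].
(2·5+1)(2·2+1)(2·3+1) = 385
Δ: 4! 6! 0! / 11! → 1/2310
sum: t=2:+1/144 = 1/144
3j²(5 2 3; 0 0 0) = Δ·Π!·Σ² = 10/231  (sign -1)
sum: t=0:+1/1152 = 1/1152
3j²(5 2 3; 1 -2 1) = Δ·Π!·Σ² = 1/154  (sign +1)
combine: 4πI² = 385·10/231·1/154 = 25/231
take √, sign -1: I = -0.09280237
No selection rule forces the value: the integral is nonzero (none).

-0.092802 (none)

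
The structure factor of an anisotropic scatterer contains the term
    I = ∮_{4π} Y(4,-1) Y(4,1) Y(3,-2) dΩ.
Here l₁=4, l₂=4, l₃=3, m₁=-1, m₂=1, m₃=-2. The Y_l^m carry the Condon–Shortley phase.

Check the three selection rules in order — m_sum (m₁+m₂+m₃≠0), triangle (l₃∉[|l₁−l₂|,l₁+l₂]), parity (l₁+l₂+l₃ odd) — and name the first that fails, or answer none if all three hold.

m_sum

azimuthal sum: -1 + 1 − 2 = -2  ✗
0 ≤ 3 ≤ 8 (triangle on l)
L = 4 + 4 + 3 = 11 (odd)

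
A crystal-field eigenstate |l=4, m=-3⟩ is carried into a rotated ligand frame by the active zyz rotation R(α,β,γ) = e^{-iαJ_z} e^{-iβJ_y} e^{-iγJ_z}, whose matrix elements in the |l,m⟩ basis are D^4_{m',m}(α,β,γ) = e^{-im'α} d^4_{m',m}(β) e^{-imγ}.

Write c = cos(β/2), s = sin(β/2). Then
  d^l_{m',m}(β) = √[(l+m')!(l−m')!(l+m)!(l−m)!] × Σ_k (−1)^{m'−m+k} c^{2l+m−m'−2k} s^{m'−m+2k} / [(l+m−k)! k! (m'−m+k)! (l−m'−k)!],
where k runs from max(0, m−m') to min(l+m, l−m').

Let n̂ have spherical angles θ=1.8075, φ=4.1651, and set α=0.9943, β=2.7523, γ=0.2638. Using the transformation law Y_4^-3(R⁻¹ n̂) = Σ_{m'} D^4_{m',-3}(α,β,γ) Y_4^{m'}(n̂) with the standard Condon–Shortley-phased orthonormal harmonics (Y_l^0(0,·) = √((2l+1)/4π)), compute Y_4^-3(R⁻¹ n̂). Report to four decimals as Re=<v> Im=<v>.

Need the full column D^4_{m',-3} for m'=−4..4 at α=0.9943, β=2.7523, γ=0.2638.
cos(β/2)=0.193420, sin(β/2)=0.981116
d^4_{-4,-3}: single k=1 term ⇒ +0.000028;  D = +0.000002-0.000028i
d^4_{-3,-3}: k∈[0..1] ⇒ +0.000002 -0.000353 = -0.000351;  D = +0.000283+0.000207i
d^4_{-2,-3}: k∈[0..1] ⇒ -0.000037 +0.002870 = +0.002833;  D = -0.002649+0.001002i
d^4_{-1,-3}: k∈[0..1] ⇒ +0.000400 -0.017155 = -0.016755;  D = +0.003573-0.016370i
d^4_{0,-3}: k∈[0..1] ⇒ -0.003025 +0.077834 = +0.074809;  D = +0.052579+0.053214i
d^4_{1,-3}: k∈[0..1] ⇒ +0.017155 -0.264846 = -0.247691;  D = -0.242610+0.049912i
d^4_{2,-3}: k∈[0..1] ⇒ -0.073839 +0.633297 = +0.559457;  D = +0.204183-0.520866i
d^4_{3,-3}: k∈[0..1] ⇒ +0.233572 -0.858546 = -0.624973;  D = +0.363489+0.508397i
d^4_{4,-3}: single k=0 term ⇒ -0.478727;  D = +0.478260-0.021156i
Y_4^{m'}(θ=1.8075,φ=4.1651) and Σ D·Y over m':
  (+0.0000-0.0000i)·(-0.2291+0.3220i)  (+0.0003+0.0002i)·(-0.2690-0.0191i)  (-0.0026+0.0010i)·(+0.0891+0.1728i)  (+0.0036-0.0164i)·(-0.1468+0.2408i)  (+0.0526+0.0532i)·(+0.1540+0.0000i)  (-0.2426+0.0499i)·(+0.1468+0.2408i)  (+0.2042-0.5209i)·(+0.0891-0.1728i)  (+0.3635+0.5084i)·(+0.2690-0.0191i)  (+0.4783-0.0212i)·(-0.2291-0.3220i)
Y_4^-3(R⁻¹ n̂) = -0.117272-0.141162i

Re=-0.1173 Im=-0.1412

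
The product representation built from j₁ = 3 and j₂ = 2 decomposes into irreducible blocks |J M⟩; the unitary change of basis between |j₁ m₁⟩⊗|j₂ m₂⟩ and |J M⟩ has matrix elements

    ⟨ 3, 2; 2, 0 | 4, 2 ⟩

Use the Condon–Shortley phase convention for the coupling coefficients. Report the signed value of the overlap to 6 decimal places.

√[9·1!5!3!/10! · 5!1!2!2!6!2!] = √(8640/7)
  +(−1)^0/∏(0,1,1,2,4,1)! = 1/48  (running 1/48)
  +(−1)^1/∏(1,0,0,1,5,2)! = -1/240  (running 1/60)
⟨..|..⟩ = √(8640/7)·(1/60) = +0.585540

+0.585540  (= +√(12/35))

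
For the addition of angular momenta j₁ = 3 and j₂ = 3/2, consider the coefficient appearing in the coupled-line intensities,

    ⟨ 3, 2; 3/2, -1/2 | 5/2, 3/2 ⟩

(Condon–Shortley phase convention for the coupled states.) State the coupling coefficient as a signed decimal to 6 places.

√[6·2!4!1!/8! · 5!1!1!2!4!1!] = √(288/7)
  +(−1)^0/∏(0,2,1,1,3,0)! = 1/12  (running 1/12)
  +(−1)^1/∏(1,1,0,0,4,1)! = -1/24  (running 1/24)
⟨..|..⟩ = √(288/7)·(1/24) = +0.267261

+√(1/14) ≈ +0.267261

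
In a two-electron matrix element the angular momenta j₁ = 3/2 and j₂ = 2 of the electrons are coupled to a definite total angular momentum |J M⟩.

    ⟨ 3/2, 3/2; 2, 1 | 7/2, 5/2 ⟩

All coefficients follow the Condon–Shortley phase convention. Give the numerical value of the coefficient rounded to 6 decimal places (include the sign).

triangle: 0!×3!×4!/8! = 144/40320
(j±m)!: 3!×0!×3!×1!×6!×1! = 25920
prefactor² = (2J+1)×Δ×N² = 5184/7
  k=0: +1/(0!×0!×0!×3!×3!×1!) = 1/36
Σ = 1/36  ⇒  CG² = 5184/7×(1/36)² = 4/7
CG = +√(4/7) = +0.755929

+√(4/7) ≈ +0.755929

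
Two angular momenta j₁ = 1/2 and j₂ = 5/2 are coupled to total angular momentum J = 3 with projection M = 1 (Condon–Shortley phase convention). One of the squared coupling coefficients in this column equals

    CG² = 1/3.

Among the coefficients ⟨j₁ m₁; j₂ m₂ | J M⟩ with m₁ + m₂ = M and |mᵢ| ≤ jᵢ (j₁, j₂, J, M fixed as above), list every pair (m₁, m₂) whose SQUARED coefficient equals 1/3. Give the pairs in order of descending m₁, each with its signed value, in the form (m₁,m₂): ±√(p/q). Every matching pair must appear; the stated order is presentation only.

(-1/2,3/2): +√(1/3)

Admissible pairs with m₁+m₂ = M = 1: (-1/2,3/2), (1/2,1/2)
  (m₁,m₂)=(1/2,1/2): CG² = 2/3, CG = +√(2/3)
  (m₁,m₂)=(-1/2,3/2): CG² = 1/3, CG = +√(1/3)   ← matches the target
Pairs with CG² = 1/3: (-1/2,3/2): +√(1/3)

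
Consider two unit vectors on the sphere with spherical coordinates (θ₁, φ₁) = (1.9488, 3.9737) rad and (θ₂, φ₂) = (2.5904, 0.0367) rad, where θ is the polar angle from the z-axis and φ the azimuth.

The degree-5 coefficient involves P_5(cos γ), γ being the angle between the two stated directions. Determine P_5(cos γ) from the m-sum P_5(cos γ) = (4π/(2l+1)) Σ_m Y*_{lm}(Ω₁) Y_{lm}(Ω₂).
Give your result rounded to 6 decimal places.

-0.049157

Addition theorem: P_5(cos γ) = (4π/11) Σ_m Y*_{lm}(Ω₁) Y_{lm}(Ω₂), m = −5…5:
  [-5]  conj(Y_{5,-5})(Ω₁) = 0.16874 + 0.27408j ; Y_{5,-5}(Ω₂) = 0.01798 - 0.00334j ; Δ = 0.00395 + 0.00436j
  [-4]  conj(Y_{5,-4})(Ω₁) = 0.39713 + 0.07507j ; Y_{5,-4}(Ω₂) = -0.09304 + 0.01376j ; Δ = -0.03798 - 0.00152j
  [-3]  conj(Y_{5,-3})(Ω₁) = 0.05012 - 0.03773j ; Y_{5,-3}(Ω₂) = 0.27320 - 0.03020j ; Δ = 0.01255 - 0.01182j
  [-2]  conj(Y_{5,-2})(Ω₁) = -0.02980 + 0.31812j ; Y_{5,-2}(Ω₂) = -0.46489 + 0.03418j ; Δ = 0.00298 - 0.14891j
  [-1]  conj(Y_{5,-1})(Ω₁) = 0.10369 + 0.11385j ; Y_{5,-1}(Ω₂) = 0.31851 - 0.01169j ; Δ = 0.03436 + 0.03505j
  [+0]  conj(Y_{5,0})(Ω₁) = -0.28635 + 0.00000j ; Y_{5,0}(Ω₂) = 0.26102 + 0.00000j ; Δ = -0.07474 + 0.00000j
  [+1]  conj(Y_{5,1})(Ω₁) = -0.10369 + 0.11385j ; Y_{5,1}(Ω₂) = -0.31851 - 0.01169j ; Δ = 0.03436 - 0.03505j
  [+2]  conj(Y_{5,2})(Ω₁) = -0.02980 - 0.31812j ; Y_{5,2}(Ω₂) = -0.46489 - 0.03418j ; Δ = 0.00298 + 0.14891j
  [+3]  conj(Y_{5,3})(Ω₁) = -0.05012 - 0.03773j ; Y_{5,3}(Ω₂) = -0.27320 - 0.03020j ; Δ = 0.01255 + 0.01182j
  [+4]  conj(Y_{5,4})(Ω₁) = 0.39713 - 0.07507j ; Y_{5,4}(Ω₂) = -0.09304 - 0.01376j ; Δ = -0.03798 + 0.00152j
  [+5]  conj(Y_{5,5})(Ω₁) = -0.16874 + 0.27408j ; Y_{5,5}(Ω₂) = -0.01798 - 0.00334j ; Δ = 0.00395 - 0.00436j
Accumulated sum -0.04303 - 0.00000j; after 4π/(2l+1) scaling, -0.04916 - 0.00000j ⇒ P_5 = -0.049157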